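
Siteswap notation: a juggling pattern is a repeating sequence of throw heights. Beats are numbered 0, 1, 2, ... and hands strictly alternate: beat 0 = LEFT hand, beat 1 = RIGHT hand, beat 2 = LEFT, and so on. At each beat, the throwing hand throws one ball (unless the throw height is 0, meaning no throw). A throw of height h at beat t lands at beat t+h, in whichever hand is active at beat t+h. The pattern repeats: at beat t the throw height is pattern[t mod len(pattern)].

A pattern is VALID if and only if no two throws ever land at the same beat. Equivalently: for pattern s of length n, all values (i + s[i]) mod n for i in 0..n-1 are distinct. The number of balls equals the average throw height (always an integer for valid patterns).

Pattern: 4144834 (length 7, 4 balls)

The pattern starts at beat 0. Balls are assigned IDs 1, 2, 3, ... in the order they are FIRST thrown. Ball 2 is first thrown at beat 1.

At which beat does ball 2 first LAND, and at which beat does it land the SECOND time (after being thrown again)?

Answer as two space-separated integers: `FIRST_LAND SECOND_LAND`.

Beat 0 (L): throw ball1 h=4 -> lands@4:L; in-air after throw: [b1@4:L]
Beat 1 (R): throw ball2 h=1 -> lands@2:L; in-air after throw: [b2@2:L b1@4:L]
Beat 2 (L): throw ball2 h=4 -> lands@6:L; in-air after throw: [b1@4:L b2@6:L]
Beat 3 (R): throw ball3 h=4 -> lands@7:R; in-air after throw: [b1@4:L b2@6:L b3@7:R]
Beat 4 (L): throw ball1 h=8 -> lands@12:L; in-air after throw: [b2@6:L b3@7:R b1@12:L]
Beat 5 (R): throw ball4 h=3 -> lands@8:L; in-air after throw: [b2@6:L b3@7:R b4@8:L b1@12:L]
Beat 6 (L): throw ball2 h=4 -> lands@10:L; in-air after throw: [b3@7:R b4@8:L b2@10:L b1@12:L]
Ball 2: thrown@1 h=1 -> first land @2; rethrown@2 h=4 -> second land @6

Answer: 2 6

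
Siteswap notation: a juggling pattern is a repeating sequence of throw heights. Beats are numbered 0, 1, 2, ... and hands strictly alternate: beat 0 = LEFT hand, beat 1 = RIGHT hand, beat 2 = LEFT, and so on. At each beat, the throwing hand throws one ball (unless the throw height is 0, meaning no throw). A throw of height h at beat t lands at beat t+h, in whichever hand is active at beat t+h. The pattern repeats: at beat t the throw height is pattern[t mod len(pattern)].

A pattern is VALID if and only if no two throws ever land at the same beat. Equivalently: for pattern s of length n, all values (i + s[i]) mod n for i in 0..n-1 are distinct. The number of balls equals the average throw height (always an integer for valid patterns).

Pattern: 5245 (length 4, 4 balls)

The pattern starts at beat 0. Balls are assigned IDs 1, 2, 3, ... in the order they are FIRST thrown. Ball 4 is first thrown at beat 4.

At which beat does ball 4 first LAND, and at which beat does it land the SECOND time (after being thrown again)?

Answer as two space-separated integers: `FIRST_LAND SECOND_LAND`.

Answer: 9 11

Derivation:
Beat 0 (L): throw ball1 h=5 -> lands@5:R; in-air after throw: [b1@5:R]
Beat 1 (R): throw ball2 h=2 -> lands@3:R; in-air after throw: [b2@3:R b1@5:R]
Beat 2 (L): throw ball3 h=4 -> lands@6:L; in-air after throw: [b2@3:R b1@5:R b3@6:L]
Beat 3 (R): throw ball2 h=5 -> lands@8:L; in-air after throw: [b1@5:R b3@6:L b2@8:L]
Beat 4 (L): throw ball4 h=5 -> lands@9:R; in-air after throw: [b1@5:R b3@6:L b2@8:L b4@9:R]
Beat 5 (R): throw ball1 h=2 -> lands@7:R; in-air after throw: [b3@6:L b1@7:R b2@8:L b4@9:R]
Beat 6 (L): throw ball3 h=4 -> lands@10:L; in-air after throw: [b1@7:R b2@8:L b4@9:R b3@10:L]
Beat 7 (R): throw ball1 h=5 -> lands@12:L; in-air after throw: [b2@8:L b4@9:R b3@10:L b1@12:L]
Beat 8 (L): throw ball2 h=5 -> lands@13:R; in-air after throw: [b4@9:R b3@10:L b1@12:L b2@13:R]
Beat 9 (R): throw ball4 h=2 -> lands@11:R; in-air after throw: [b3@10:L b4@11:R b1@12:L b2@13:R]
Beat 10 (L): throw ball3 h=4 -> lands@14:L; in-air after throw: [b4@11:R b1@12:L b2@13:R b3@14:L]
Beat 11 (R): throw ball4 h=5 -> lands@16:L; in-air after throw: [b1@12:L b2@13:R b3@14:L b4@16:L]
Ball 4: thrown@4 h=5 -> first land @9; rethrown@9 h=2 -> second land @11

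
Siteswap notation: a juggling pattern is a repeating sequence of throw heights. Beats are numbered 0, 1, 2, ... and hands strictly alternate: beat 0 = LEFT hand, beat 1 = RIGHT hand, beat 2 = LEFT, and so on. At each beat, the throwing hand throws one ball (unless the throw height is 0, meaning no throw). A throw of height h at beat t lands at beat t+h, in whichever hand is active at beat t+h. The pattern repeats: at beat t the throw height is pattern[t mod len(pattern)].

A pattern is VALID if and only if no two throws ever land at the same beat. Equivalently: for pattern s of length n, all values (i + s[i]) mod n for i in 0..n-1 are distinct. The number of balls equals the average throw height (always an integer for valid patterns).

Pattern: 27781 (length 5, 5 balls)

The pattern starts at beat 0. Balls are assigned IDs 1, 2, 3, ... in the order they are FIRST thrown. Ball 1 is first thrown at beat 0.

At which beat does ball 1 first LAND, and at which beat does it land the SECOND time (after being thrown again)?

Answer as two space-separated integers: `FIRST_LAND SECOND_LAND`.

Beat 0 (L): throw ball1 h=2 -> lands@2:L; in-air after throw: [b1@2:L]
Beat 1 (R): throw ball2 h=7 -> lands@8:L; in-air after throw: [b1@2:L b2@8:L]
Beat 2 (L): throw ball1 h=7 -> lands@9:R; in-air after throw: [b2@8:L b1@9:R]
Beat 3 (R): throw ball3 h=8 -> lands@11:R; in-air after throw: [b2@8:L b1@9:R b3@11:R]
Beat 4 (L): throw ball4 h=1 -> lands@5:R; in-air after throw: [b4@5:R b2@8:L b1@9:R b3@11:R]
Beat 5 (R): throw ball4 h=2 -> lands@7:R; in-air after throw: [b4@7:R b2@8:L b1@9:R b3@11:R]
Beat 6 (L): throw ball5 h=7 -> lands@13:R; in-air after throw: [b4@7:R b2@8:L b1@9:R b3@11:R b5@13:R]
Beat 7 (R): throw ball4 h=7 -> lands@14:L; in-air after throw: [b2@8:L b1@9:R b3@11:R b5@13:R b4@14:L]
Beat 8 (L): throw ball2 h=8 -> lands@16:L; in-air after throw: [b1@9:R b3@11:R b5@13:R b4@14:L b2@16:L]
Beat 9 (R): throw ball1 h=1 -> lands@10:L; in-air after throw: [b1@10:L b3@11:R b5@13:R b4@14:L b2@16:L]
Ball 1: thrown@0 h=2 -> first land @2; rethrown@2 h=7 -> second land @9

Answer: 2 9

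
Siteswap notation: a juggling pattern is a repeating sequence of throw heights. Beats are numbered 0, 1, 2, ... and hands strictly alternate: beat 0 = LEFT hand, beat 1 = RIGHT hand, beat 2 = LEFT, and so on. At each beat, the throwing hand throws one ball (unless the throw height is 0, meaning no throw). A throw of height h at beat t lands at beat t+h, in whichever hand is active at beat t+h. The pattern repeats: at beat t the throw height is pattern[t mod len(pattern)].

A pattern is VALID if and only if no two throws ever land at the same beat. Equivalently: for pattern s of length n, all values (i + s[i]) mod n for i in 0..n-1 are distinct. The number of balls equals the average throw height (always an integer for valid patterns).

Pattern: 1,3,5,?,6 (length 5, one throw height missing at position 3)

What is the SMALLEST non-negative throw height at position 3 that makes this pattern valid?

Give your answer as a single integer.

i=0: (0 + 1) mod 5 = 1
i=1: (1 + 3) mod 5 = 4
i=2: (2 + 5) mod 5 = 2
i=3: s[i]=? (unknown)
i=4: (4 + 6) mod 5 = 0
Known residues: [0, 1, 2, 4]; need a permutation of 0..4, so missing residue r = 3
Need (3 + s) mod 5 = 3; smallest s = (3 - 3) mod 5 = 0

Answer: 0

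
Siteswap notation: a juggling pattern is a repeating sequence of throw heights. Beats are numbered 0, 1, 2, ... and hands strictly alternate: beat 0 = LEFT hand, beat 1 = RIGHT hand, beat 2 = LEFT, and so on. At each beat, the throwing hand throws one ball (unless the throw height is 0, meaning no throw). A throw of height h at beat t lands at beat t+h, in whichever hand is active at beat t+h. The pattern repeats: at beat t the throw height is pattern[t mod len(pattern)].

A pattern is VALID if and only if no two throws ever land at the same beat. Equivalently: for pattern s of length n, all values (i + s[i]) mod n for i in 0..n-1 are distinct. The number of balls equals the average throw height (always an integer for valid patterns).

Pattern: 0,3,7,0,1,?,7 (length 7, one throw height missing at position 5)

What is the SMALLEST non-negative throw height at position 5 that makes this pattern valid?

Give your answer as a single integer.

i=0: (0 + 0) mod 7 = 0
i=1: (1 + 3) mod 7 = 4
i=2: (2 + 7) mod 7 = 2
i=3: (3 + 0) mod 7 = 3
i=4: (4 + 1) mod 7 = 5
i=5: s[i]=? (unknown)
i=6: (6 + 7) mod 7 = 6
Known residues: [0, 2, 3, 4, 5, 6]; need a permutation of 0..6, so missing residue r = 1
Need (5 + s) mod 7 = 1; smallest s = (1 - 5) mod 7 = 3

Answer: 3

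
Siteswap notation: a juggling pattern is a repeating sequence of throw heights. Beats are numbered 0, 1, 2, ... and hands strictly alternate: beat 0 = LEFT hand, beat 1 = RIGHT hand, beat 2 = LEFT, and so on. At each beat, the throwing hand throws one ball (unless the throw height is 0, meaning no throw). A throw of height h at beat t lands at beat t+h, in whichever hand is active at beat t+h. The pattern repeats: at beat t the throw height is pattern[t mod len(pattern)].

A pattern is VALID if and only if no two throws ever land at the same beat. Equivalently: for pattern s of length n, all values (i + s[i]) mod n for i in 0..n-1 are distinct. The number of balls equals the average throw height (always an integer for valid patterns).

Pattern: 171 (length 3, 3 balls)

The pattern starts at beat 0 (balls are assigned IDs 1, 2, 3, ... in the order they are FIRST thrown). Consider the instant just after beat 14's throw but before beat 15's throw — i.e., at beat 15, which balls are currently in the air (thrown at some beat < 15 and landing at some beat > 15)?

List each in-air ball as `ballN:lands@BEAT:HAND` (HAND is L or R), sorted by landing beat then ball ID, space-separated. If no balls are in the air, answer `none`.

Beat 0 (L): throw ball1 h=1 -> lands@1:R; in-air after throw: [b1@1:R]
Beat 1 (R): throw ball1 h=7 -> lands@8:L; in-air after throw: [b1@8:L]
Beat 2 (L): throw ball2 h=1 -> lands@3:R; in-air after throw: [b2@3:R b1@8:L]
Beat 3 (R): throw ball2 h=1 -> lands@4:L; in-air after throw: [b2@4:L b1@8:L]
Beat 4 (L): throw ball2 h=7 -> lands@11:R; in-air after throw: [b1@8:L b2@11:R]
Beat 5 (R): throw ball3 h=1 -> lands@6:L; in-air after throw: [b3@6:L b1@8:L b2@11:R]
Beat 6 (L): throw ball3 h=1 -> lands@7:R; in-air after throw: [b3@7:R b1@8:L b2@11:R]
Beat 7 (R): throw ball3 h=7 -> lands@14:L; in-air after throw: [b1@8:L b2@11:R b3@14:L]
Beat 8 (L): throw ball1 h=1 -> lands@9:R; in-air after throw: [b1@9:R b2@11:R b3@14:L]
Beat 9 (R): throw ball1 h=1 -> lands@10:L; in-air after throw: [b1@10:L b2@11:R b3@14:L]
Beat 10 (L): throw ball1 h=7 -> lands@17:R; in-air after throw: [b2@11:R b3@14:L b1@17:R]
Beat 11 (R): throw ball2 h=1 -> lands@12:L; in-air after throw: [b2@12:L b3@14:L b1@17:R]
Beat 12 (L): throw ball2 h=1 -> lands@13:R; in-air after throw: [b2@13:R b3@14:L b1@17:R]
Beat 13 (R): throw ball2 h=7 -> lands@20:L; in-air after throw: [b3@14:L b1@17:R b2@20:L]
Beat 14 (L): throw ball3 h=1 -> lands@15:R; in-air after throw: [b3@15:R b1@17:R b2@20:L]
Beat 15 (R): throw ball3 h=1 -> lands@16:L; in-air after throw: [b3@16:L b1@17:R b2@20:L]

Answer: ball1:lands@17:R ball2:lands@20:L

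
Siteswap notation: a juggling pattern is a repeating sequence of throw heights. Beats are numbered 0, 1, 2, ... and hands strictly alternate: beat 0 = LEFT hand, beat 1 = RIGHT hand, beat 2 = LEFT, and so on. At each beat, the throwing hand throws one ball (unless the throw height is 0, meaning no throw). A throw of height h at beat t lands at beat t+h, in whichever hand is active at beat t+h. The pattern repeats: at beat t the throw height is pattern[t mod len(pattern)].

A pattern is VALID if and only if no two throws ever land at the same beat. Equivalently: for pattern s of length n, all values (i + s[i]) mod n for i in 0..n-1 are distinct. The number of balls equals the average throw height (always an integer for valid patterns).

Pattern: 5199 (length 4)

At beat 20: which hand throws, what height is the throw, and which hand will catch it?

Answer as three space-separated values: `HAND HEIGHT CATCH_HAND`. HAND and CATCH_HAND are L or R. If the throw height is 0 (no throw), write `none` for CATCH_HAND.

Answer: L 5 R

Derivation:
Beat 20: 20 mod 2 = 0, so hand = L
Throw height = pattern[20 mod 4] = pattern[0] = 5
Lands at beat 20+5=25, 25 mod 2 = 1, so catch hand = R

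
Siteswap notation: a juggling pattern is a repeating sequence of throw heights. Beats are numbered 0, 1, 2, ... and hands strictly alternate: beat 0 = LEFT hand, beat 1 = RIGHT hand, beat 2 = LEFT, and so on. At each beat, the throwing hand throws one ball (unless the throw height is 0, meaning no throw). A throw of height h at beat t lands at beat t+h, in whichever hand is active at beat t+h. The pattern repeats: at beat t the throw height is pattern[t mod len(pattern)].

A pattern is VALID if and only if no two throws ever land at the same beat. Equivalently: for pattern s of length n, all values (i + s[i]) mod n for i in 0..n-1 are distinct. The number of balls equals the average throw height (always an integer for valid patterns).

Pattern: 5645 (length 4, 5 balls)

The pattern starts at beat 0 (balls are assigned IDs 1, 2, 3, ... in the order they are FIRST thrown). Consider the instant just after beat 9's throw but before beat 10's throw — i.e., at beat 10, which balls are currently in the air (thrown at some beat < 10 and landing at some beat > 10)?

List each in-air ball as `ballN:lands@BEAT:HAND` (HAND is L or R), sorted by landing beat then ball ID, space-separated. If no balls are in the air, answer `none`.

Beat 0 (L): throw ball1 h=5 -> lands@5:R; in-air after throw: [b1@5:R]
Beat 1 (R): throw ball2 h=6 -> lands@7:R; in-air after throw: [b1@5:R b2@7:R]
Beat 2 (L): throw ball3 h=4 -> lands@6:L; in-air after throw: [b1@5:R b3@6:L b2@7:R]
Beat 3 (R): throw ball4 h=5 -> lands@8:L; in-air after throw: [b1@5:R b3@6:L b2@7:R b4@8:L]
Beat 4 (L): throw ball5 h=5 -> lands@9:R; in-air after throw: [b1@5:R b3@6:L b2@7:R b4@8:L b5@9:R]
Beat 5 (R): throw ball1 h=6 -> lands@11:R; in-air after throw: [b3@6:L b2@7:R b4@8:L b5@9:R b1@11:R]
Beat 6 (L): throw ball3 h=4 -> lands@10:L; in-air after throw: [b2@7:R b4@8:L b5@9:R b3@10:L b1@11:R]
Beat 7 (R): throw ball2 h=5 -> lands@12:L; in-air after throw: [b4@8:L b5@9:R b3@10:L b1@11:R b2@12:L]
Beat 8 (L): throw ball4 h=5 -> lands@13:R; in-air after throw: [b5@9:R b3@10:L b1@11:R b2@12:L b4@13:R]
Beat 9 (R): throw ball5 h=6 -> lands@15:R; in-air after throw: [b3@10:L b1@11:R b2@12:L b4@13:R b5@15:R]
Beat 10 (L): throw ball3 h=4 -> lands@14:L; in-air after throw: [b1@11:R b2@12:L b4@13:R b3@14:L b5@15:R]

Answer: ball1:lands@11:R ball2:lands@12:L ball4:lands@13:R ball5:lands@15:R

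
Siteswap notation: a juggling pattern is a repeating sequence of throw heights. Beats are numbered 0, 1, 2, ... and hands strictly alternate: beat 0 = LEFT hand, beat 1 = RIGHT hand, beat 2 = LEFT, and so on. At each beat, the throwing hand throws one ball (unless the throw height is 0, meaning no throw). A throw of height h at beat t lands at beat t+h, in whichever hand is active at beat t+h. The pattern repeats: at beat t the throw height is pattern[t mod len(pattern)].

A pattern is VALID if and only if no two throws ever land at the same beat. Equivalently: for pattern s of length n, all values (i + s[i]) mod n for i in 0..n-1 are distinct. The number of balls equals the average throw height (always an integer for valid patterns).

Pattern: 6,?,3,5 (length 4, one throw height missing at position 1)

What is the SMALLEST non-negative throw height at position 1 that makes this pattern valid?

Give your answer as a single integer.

Answer: 2

Derivation:
i=0: (0 + 6) mod 4 = 2
i=1: s[i]=? (unknown)
i=2: (2 + 3) mod 4 = 1
i=3: (3 + 5) mod 4 = 0
Known residues: [0, 1, 2]; need a permutation of 0..3, so missing residue r = 3
Need (1 + s) mod 4 = 3; smallest s = (3 - 1) mod 4 = 2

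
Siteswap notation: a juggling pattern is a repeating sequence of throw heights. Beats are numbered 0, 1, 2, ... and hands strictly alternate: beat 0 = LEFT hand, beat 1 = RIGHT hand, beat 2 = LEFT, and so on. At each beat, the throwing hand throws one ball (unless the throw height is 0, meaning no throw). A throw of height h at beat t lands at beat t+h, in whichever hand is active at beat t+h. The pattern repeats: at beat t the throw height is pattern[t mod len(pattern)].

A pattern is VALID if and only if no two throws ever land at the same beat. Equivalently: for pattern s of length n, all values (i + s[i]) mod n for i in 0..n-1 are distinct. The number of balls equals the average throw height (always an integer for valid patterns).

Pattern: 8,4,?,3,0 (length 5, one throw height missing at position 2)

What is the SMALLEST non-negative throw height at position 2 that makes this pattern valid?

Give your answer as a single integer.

Answer: 0

Derivation:
i=0: (0 + 8) mod 5 = 3
i=1: (1 + 4) mod 5 = 0
i=2: s[i]=? (unknown)
i=3: (3 + 3) mod 5 = 1
i=4: (4 + 0) mod 5 = 4
Known residues: [0, 1, 3, 4]; need a permutation of 0..4, so missing residue r = 2
Need (2 + s) mod 5 = 2; smallest s = (2 - 2) mod 5 = 0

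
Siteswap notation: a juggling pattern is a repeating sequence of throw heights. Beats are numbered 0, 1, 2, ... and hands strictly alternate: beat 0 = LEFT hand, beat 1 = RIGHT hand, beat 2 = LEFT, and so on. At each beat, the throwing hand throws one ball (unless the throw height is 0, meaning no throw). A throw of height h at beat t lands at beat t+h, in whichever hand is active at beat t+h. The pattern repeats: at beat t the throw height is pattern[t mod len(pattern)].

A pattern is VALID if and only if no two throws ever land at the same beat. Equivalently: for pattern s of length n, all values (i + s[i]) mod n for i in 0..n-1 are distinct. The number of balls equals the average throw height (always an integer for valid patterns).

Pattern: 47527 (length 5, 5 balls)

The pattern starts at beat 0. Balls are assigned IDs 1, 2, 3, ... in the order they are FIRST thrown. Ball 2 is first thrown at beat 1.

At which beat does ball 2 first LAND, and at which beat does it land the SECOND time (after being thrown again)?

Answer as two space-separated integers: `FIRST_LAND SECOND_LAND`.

Answer: 8 10

Derivation:
Beat 0 (L): throw ball1 h=4 -> lands@4:L; in-air after throw: [b1@4:L]
Beat 1 (R): throw ball2 h=7 -> lands@8:L; in-air after throw: [b1@4:L b2@8:L]
Beat 2 (L): throw ball3 h=5 -> lands@7:R; in-air after throw: [b1@4:L b3@7:R b2@8:L]
Beat 3 (R): throw ball4 h=2 -> lands@5:R; in-air after throw: [b1@4:L b4@5:R b3@7:R b2@8:L]
Beat 4 (L): throw ball1 h=7 -> lands@11:R; in-air after throw: [b4@5:R b3@7:R b2@8:L b1@11:R]
Beat 5 (R): throw ball4 h=4 -> lands@9:R; in-air after throw: [b3@7:R b2@8:L b4@9:R b1@11:R]
Beat 6 (L): throw ball5 h=7 -> lands@13:R; in-air after throw: [b3@7:R b2@8:L b4@9:R b1@11:R b5@13:R]
Beat 7 (R): throw ball3 h=5 -> lands@12:L; in-air after throw: [b2@8:L b4@9:R b1@11:R b3@12:L b5@13:R]
Beat 8 (L): throw ball2 h=2 -> lands@10:L; in-air after throw: [b4@9:R b2@10:L b1@11:R b3@12:L b5@13:R]
Beat 9 (R): throw ball4 h=7 -> lands@16:L; in-air after throw: [b2@10:L b1@11:R b3@12:L b5@13:R b4@16:L]
Beat 10 (L): throw ball2 h=4 -> lands@14:L; in-air after throw: [b1@11:R b3@12:L b5@13:R b2@14:L b4@16:L]
Ball 2: thrown@1 h=7 -> first land @8; rethrown@8 h=2 -> second land @10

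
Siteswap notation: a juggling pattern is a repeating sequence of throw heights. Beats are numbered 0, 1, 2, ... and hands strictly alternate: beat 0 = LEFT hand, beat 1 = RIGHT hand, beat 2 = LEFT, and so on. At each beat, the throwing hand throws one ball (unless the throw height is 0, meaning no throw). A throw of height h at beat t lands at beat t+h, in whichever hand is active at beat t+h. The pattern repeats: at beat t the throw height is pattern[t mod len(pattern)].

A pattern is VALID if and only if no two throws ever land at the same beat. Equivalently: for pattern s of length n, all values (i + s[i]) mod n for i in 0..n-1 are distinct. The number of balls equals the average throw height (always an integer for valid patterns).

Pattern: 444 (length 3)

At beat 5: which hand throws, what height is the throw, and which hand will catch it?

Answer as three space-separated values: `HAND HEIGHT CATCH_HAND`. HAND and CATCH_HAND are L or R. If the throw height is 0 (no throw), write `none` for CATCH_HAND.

Beat 5: 5 mod 2 = 1, so hand = R
Throw height = pattern[5 mod 3] = pattern[2] = 4
Lands at beat 5+4=9, 9 mod 2 = 1, so catch hand = R

Answer: R 4 R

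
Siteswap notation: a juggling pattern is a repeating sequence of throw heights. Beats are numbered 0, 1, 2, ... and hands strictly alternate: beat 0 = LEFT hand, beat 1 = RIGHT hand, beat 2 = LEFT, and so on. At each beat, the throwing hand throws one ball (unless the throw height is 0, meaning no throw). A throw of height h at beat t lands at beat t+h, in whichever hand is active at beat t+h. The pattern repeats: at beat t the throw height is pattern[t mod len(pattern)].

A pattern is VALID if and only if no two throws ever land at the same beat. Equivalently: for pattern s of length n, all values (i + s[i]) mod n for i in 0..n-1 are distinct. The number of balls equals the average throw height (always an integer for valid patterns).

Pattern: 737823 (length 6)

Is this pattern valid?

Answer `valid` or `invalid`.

Answer: valid

Derivation:
i=0: (i + s[i]) mod n = (0 + 7) mod 6 = 1
i=1: (i + s[i]) mod n = (1 + 3) mod 6 = 4
i=2: (i + s[i]) mod n = (2 + 7) mod 6 = 3
i=3: (i + s[i]) mod n = (3 + 8) mod 6 = 5
i=4: (i + s[i]) mod n = (4 + 2) mod 6 = 0
i=5: (i + s[i]) mod n = (5 + 3) mod 6 = 2
Residues: [1, 4, 3, 5, 0, 2], distinct: True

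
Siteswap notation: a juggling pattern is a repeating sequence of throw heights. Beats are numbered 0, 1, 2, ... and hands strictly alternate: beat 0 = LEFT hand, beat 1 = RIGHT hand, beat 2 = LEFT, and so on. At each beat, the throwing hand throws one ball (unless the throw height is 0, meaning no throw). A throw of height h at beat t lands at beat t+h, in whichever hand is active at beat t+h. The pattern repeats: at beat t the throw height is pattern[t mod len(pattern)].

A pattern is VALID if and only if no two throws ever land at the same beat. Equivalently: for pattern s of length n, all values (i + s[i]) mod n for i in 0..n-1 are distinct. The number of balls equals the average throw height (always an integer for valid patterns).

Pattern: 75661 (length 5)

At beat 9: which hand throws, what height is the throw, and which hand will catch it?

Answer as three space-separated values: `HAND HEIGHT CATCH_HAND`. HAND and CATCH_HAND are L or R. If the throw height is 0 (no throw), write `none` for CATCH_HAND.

Beat 9: 9 mod 2 = 1, so hand = R
Throw height = pattern[9 mod 5] = pattern[4] = 1
Lands at beat 9+1=10, 10 mod 2 = 0, so catch hand = L

Answer: R 1 L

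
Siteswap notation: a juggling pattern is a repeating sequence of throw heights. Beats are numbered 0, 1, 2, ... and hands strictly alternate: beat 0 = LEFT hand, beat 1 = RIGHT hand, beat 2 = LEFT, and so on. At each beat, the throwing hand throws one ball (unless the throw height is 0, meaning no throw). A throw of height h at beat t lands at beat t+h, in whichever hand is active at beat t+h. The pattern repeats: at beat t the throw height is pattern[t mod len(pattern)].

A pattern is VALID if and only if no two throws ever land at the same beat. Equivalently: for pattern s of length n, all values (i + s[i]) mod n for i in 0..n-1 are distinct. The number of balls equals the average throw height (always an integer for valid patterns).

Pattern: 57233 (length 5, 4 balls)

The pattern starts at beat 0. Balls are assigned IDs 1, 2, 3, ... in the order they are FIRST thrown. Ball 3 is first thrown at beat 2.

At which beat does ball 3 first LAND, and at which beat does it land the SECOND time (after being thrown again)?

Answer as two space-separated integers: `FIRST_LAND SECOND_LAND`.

Beat 0 (L): throw ball1 h=5 -> lands@5:R; in-air after throw: [b1@5:R]
Beat 1 (R): throw ball2 h=7 -> lands@8:L; in-air after throw: [b1@5:R b2@8:L]
Beat 2 (L): throw ball3 h=2 -> lands@4:L; in-air after throw: [b3@4:L b1@5:R b2@8:L]
Beat 3 (R): throw ball4 h=3 -> lands@6:L; in-air after throw: [b3@4:L b1@5:R b4@6:L b2@8:L]
Beat 4 (L): throw ball3 h=3 -> lands@7:R; in-air after throw: [b1@5:R b4@6:L b3@7:R b2@8:L]
Beat 5 (R): throw ball1 h=5 -> lands@10:L; in-air after throw: [b4@6:L b3@7:R b2@8:L b1@10:L]
Beat 6 (L): throw ball4 h=7 -> lands@13:R; in-air after throw: [b3@7:R b2@8:L b1@10:L b4@13:R]
Beat 7 (R): throw ball3 h=2 -> lands@9:R; in-air after throw: [b2@8:L b3@9:R b1@10:L b4@13:R]
Ball 3: thrown@2 h=2 -> first land @4; rethrown@4 h=3 -> second land @7

Answer: 4 7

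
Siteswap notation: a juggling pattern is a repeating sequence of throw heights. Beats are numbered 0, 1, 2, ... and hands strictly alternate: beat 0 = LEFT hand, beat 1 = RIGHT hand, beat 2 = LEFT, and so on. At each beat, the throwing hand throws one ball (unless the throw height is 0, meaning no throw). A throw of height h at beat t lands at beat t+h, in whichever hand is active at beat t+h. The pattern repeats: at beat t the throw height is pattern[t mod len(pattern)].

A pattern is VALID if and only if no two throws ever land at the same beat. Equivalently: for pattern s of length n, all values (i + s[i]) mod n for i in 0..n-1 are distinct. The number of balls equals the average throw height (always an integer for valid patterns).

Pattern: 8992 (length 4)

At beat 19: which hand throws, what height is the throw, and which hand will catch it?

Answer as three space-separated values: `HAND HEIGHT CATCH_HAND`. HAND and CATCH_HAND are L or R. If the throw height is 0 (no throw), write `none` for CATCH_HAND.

Answer: R 2 R

Derivation:
Beat 19: 19 mod 2 = 1, so hand = R
Throw height = pattern[19 mod 4] = pattern[3] = 2
Lands at beat 19+2=21, 21 mod 2 = 1, so catch hand = R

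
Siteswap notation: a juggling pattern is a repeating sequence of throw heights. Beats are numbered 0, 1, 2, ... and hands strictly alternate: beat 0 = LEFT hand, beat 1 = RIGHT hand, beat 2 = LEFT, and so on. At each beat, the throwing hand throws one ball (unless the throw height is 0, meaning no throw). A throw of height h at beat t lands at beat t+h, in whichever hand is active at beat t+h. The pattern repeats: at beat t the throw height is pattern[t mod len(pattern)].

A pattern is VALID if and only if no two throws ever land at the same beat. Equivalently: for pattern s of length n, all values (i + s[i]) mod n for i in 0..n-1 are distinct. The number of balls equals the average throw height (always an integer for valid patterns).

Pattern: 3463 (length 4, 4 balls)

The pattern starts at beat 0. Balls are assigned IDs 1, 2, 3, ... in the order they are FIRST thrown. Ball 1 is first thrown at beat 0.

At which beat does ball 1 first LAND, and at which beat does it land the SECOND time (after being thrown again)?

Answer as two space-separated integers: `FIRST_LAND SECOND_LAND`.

Answer: 3 6

Derivation:
Beat 0 (L): throw ball1 h=3 -> lands@3:R; in-air after throw: [b1@3:R]
Beat 1 (R): throw ball2 h=4 -> lands@5:R; in-air after throw: [b1@3:R b2@5:R]
Beat 2 (L): throw ball3 h=6 -> lands@8:L; in-air after throw: [b1@3:R b2@5:R b3@8:L]
Beat 3 (R): throw ball1 h=3 -> lands@6:L; in-air after throw: [b2@5:R b1@6:L b3@8:L]
Beat 4 (L): throw ball4 h=3 -> lands@7:R; in-air after throw: [b2@5:R b1@6:L b4@7:R b3@8:L]
Beat 5 (R): throw ball2 h=4 -> lands@9:R; in-air after throw: [b1@6:L b4@7:R b3@8:L b2@9:R]
Beat 6 (L): throw ball1 h=6 -> lands@12:L; in-air after throw: [b4@7:R b3@8:L b2@9:R b1@12:L]
Ball 1: thrown@0 h=3 -> first land @3; rethrown@3 h=3 -> second land @6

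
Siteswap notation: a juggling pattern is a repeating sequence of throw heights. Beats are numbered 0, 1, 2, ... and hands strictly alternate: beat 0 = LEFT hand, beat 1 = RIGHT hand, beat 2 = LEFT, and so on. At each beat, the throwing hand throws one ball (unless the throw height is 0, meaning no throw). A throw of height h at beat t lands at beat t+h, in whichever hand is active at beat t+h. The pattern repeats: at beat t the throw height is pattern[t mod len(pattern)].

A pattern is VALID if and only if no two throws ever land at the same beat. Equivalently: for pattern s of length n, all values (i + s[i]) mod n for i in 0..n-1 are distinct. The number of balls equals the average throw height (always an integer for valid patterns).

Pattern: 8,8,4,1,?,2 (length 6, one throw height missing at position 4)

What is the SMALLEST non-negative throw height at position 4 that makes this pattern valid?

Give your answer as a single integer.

i=0: (0 + 8) mod 6 = 2
i=1: (1 + 8) mod 6 = 3
i=2: (2 + 4) mod 6 = 0
i=3: (3 + 1) mod 6 = 4
i=4: s[i]=? (unknown)
i=5: (5 + 2) mod 6 = 1
Known residues: [0, 1, 2, 3, 4]; need a permutation of 0..5, so missing residue r = 5
Need (4 + s) mod 6 = 5; smallest s = (5 - 4) mod 6 = 1

Answer: 1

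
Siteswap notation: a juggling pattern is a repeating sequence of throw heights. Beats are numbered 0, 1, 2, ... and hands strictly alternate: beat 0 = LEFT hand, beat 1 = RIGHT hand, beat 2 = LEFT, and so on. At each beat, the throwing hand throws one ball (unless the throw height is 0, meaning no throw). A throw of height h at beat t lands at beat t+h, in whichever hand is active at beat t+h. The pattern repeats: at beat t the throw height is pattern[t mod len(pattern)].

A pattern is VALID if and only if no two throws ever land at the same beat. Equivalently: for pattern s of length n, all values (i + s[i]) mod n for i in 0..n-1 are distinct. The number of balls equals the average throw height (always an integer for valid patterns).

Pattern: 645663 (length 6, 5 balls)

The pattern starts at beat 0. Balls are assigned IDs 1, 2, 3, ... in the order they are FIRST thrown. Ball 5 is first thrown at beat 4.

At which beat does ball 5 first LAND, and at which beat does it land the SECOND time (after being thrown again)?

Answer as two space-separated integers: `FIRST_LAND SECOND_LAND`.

Answer: 10 16

Derivation:
Beat 0 (L): throw ball1 h=6 -> lands@6:L; in-air after throw: [b1@6:L]
Beat 1 (R): throw ball2 h=4 -> lands@5:R; in-air after throw: [b2@5:R b1@6:L]
Beat 2 (L): throw ball3 h=5 -> lands@7:R; in-air after throw: [b2@5:R b1@6:L b3@7:R]
Beat 3 (R): throw ball4 h=6 -> lands@9:R; in-air after throw: [b2@5:R b1@6:L b3@7:R b4@9:R]
Beat 4 (L): throw ball5 h=6 -> lands@10:L; in-air after throw: [b2@5:R b1@6:L b3@7:R b4@9:R b5@10:L]
Beat 5 (R): throw ball2 h=3 -> lands@8:L; in-air after throw: [b1@6:L b3@7:R b2@8:L b4@9:R b5@10:L]
Beat 6 (L): throw ball1 h=6 -> lands@12:L; in-air after throw: [b3@7:R b2@8:L b4@9:R b5@10:L b1@12:L]
Beat 7 (R): throw ball3 h=4 -> lands@11:R; in-air after throw: [b2@8:L b4@9:R b5@10:L b3@11:R b1@12:L]
Beat 8 (L): throw ball2 h=5 -> lands@13:R; in-air after throw: [b4@9:R b5@10:L b3@11:R b1@12:L b2@13:R]
Beat 9 (R): throw ball4 h=6 -> lands@15:R; in-air after throw: [b5@10:L b3@11:R b1@12:L b2@13:R b4@15:R]
Beat 10 (L): throw ball5 h=6 -> lands@16:L; in-air after throw: [b3@11:R b1@12:L b2@13:R b4@15:R b5@16:L]
Beat 11 (R): throw ball3 h=3 -> lands@14:L; in-air after throw: [b1@12:L b2@13:R b3@14:L b4@15:R b5@16:L]
Beat 12 (L): throw ball1 h=6 -> lands@18:L; in-air after throw: [b2@13:R b3@14:L b4@15:R b5@16:L b1@18:L]
Beat 13 (R): throw ball2 h=4 -> lands@17:R; in-air after throw: [b3@14:L b4@15:R b5@16:L b2@17:R b1@18:L]
Beat 14 (L): throw ball3 h=5 -> lands@19:R; in-air after throw: [b4@15:R b5@16:L b2@17:R b1@18:L b3@19:R]
Beat 15 (R): throw ball4 h=6 -> lands@21:R; in-air after throw: [b5@16:L b2@17:R b1@18:L b3@19:R b4@21:R]
Beat 16 (L): throw ball5 h=6 -> lands@22:L; in-air after throw: [b2@17:R b1@18:L b3@19:R b4@21:R b5@22:L]
Ball 5: thrown@4 h=6 -> first land @10; rethrown@10 h=6 -> second land @16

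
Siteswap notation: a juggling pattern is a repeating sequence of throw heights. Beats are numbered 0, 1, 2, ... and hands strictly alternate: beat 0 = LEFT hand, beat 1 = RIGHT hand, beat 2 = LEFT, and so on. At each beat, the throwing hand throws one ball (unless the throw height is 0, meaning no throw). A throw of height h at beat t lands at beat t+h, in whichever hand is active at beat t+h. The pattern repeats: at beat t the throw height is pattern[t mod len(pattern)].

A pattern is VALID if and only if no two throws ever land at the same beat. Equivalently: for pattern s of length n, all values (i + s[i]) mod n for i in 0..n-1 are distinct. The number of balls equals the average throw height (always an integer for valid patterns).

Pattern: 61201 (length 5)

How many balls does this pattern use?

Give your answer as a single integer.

Pattern = [6, 1, 2, 0, 1], length n = 5
  position 0: throw height = 6, running sum = 6
  position 1: throw height = 1, running sum = 7
  position 2: throw height = 2, running sum = 9
  position 3: throw height = 0, running sum = 9
  position 4: throw height = 1, running sum = 10
Total sum = 10; balls = sum / n = 10 / 5 = 2

Answer: 2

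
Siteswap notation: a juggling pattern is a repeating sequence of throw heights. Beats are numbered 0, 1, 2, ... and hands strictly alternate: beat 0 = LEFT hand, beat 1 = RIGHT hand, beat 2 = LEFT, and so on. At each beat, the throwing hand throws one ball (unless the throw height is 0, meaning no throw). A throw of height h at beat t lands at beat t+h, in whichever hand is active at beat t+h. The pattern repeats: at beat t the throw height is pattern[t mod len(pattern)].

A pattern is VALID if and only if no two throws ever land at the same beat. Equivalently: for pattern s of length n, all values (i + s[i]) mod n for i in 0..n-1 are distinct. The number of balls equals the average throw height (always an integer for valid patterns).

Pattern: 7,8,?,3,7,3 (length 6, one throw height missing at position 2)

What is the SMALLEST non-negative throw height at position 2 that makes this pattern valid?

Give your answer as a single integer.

i=0: (0 + 7) mod 6 = 1
i=1: (1 + 8) mod 6 = 3
i=2: s[i]=? (unknown)
i=3: (3 + 3) mod 6 = 0
i=4: (4 + 7) mod 6 = 5
i=5: (5 + 3) mod 6 = 2
Known residues: [0, 1, 2, 3, 5]; need a permutation of 0..5, so missing residue r = 4
Need (2 + s) mod 6 = 4; smallest s = (4 - 2) mod 6 = 2

Answer: 2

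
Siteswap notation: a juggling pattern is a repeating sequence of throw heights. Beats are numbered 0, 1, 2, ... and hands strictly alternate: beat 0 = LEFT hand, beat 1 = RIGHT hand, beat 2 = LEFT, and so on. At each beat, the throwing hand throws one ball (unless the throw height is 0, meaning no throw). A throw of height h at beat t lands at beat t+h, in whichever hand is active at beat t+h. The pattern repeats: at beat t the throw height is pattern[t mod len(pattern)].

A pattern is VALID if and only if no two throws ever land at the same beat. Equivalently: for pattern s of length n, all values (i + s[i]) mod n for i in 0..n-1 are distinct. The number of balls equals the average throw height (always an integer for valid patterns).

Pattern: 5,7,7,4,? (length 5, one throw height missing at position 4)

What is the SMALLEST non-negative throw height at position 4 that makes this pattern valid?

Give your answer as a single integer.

i=0: (0 + 5) mod 5 = 0
i=1: (1 + 7) mod 5 = 3
i=2: (2 + 7) mod 5 = 4
i=3: (3 + 4) mod 5 = 2
i=4: s[i]=? (unknown)
Known residues: [0, 2, 3, 4]; need a permutation of 0..4, so missing residue r = 1
Need (4 + s) mod 5 = 1; smallest s = (1 - 4) mod 5 = 2

Answer: 2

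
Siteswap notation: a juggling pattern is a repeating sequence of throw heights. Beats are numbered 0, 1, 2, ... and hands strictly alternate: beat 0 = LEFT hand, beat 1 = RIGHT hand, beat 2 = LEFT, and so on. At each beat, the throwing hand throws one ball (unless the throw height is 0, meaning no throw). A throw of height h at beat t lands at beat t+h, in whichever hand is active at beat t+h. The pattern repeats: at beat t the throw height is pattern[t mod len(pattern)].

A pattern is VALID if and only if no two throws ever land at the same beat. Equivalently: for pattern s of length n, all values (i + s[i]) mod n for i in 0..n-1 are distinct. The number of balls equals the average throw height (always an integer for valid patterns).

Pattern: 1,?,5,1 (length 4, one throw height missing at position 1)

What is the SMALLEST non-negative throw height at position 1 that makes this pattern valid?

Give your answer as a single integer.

Answer: 1

Derivation:
i=0: (0 + 1) mod 4 = 1
i=1: s[i]=? (unknown)
i=2: (2 + 5) mod 4 = 3
i=3: (3 + 1) mod 4 = 0
Known residues: [0, 1, 3]; need a permutation of 0..3, so missing residue r = 2
Need (1 + s) mod 4 = 2; smallest s = (2 - 1) mod 4 = 1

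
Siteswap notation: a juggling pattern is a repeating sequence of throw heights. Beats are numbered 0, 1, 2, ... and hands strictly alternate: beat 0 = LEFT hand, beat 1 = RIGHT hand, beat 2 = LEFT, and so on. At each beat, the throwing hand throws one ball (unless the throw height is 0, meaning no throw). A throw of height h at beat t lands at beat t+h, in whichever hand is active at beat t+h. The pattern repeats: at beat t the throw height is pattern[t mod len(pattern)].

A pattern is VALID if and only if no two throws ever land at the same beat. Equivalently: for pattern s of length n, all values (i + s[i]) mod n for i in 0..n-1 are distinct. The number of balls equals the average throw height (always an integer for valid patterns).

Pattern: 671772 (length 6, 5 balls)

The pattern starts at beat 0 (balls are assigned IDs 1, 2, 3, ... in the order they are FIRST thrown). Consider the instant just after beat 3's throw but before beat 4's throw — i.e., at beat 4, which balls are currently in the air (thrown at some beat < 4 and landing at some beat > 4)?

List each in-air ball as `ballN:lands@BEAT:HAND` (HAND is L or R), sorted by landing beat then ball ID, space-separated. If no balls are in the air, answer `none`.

Beat 0 (L): throw ball1 h=6 -> lands@6:L; in-air after throw: [b1@6:L]
Beat 1 (R): throw ball2 h=7 -> lands@8:L; in-air after throw: [b1@6:L b2@8:L]
Beat 2 (L): throw ball3 h=1 -> lands@3:R; in-air after throw: [b3@3:R b1@6:L b2@8:L]
Beat 3 (R): throw ball3 h=7 -> lands@10:L; in-air after throw: [b1@6:L b2@8:L b3@10:L]
Beat 4 (L): throw ball4 h=7 -> lands@11:R; in-air after throw: [b1@6:L b2@8:L b3@10:L b4@11:R]

Answer: ball1:lands@6:L ball2:lands@8:L ball3:lands@10:L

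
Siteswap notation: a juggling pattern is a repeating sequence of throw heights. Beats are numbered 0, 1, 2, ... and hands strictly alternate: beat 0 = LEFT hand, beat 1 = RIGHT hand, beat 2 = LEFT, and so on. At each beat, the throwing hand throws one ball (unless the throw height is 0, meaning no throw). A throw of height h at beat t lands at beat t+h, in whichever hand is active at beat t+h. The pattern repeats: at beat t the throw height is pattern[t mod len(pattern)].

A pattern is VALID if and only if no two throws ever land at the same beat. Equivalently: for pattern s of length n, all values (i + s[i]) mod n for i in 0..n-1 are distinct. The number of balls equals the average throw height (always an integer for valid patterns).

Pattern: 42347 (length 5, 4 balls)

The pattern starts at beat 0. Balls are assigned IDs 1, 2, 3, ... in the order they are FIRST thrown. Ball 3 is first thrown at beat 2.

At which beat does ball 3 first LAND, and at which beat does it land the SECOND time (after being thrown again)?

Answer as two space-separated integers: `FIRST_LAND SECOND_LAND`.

Beat 0 (L): throw ball1 h=4 -> lands@4:L; in-air after throw: [b1@4:L]
Beat 1 (R): throw ball2 h=2 -> lands@3:R; in-air after throw: [b2@3:R b1@4:L]
Beat 2 (L): throw ball3 h=3 -> lands@5:R; in-air after throw: [b2@3:R b1@4:L b3@5:R]
Beat 3 (R): throw ball2 h=4 -> lands@7:R; in-air after throw: [b1@4:L b3@5:R b2@7:R]
Beat 4 (L): throw ball1 h=7 -> lands@11:R; in-air after throw: [b3@5:R b2@7:R b1@11:R]
Beat 5 (R): throw ball3 h=4 -> lands@9:R; in-air after throw: [b2@7:R b3@9:R b1@11:R]
Beat 6 (L): throw ball4 h=2 -> lands@8:L; in-air after throw: [b2@7:R b4@8:L b3@9:R b1@11:R]
Beat 7 (R): throw ball2 h=3 -> lands@10:L; in-air after throw: [b4@8:L b3@9:R b2@10:L b1@11:R]
Beat 8 (L): throw ball4 h=4 -> lands@12:L; in-air after throw: [b3@9:R b2@10:L b1@11:R b4@12:L]
Beat 9 (R): throw ball3 h=7 -> lands@16:L; in-air after throw: [b2@10:L b1@11:R b4@12:L b3@16:L]
Ball 3: thrown@2 h=3 -> first land @5; rethrown@5 h=4 -> second land @9

Answer: 5 9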